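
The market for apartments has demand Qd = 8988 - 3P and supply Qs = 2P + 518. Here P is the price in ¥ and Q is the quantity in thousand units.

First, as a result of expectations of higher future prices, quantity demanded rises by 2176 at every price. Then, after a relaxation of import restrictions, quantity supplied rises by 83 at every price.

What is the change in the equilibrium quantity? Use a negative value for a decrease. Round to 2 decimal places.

+920.20

Solve the original market: 8988 - 3P = 2P + 518, hence P = 1694 and Q = 3906.
The new curves are Qd = 11164 - 3P (demand) and Qs = 2P + 601 (supply).
Clearing the new market: 11164 - 3P = 2P + 601, so P = 2112.6 and Q = 4826.2.
ΔQ = 4826.2 − 3906 = +920.20.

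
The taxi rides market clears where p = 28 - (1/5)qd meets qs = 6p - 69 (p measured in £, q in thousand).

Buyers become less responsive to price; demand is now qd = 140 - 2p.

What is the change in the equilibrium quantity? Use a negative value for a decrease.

+42.75

Solve the original market: 140 - 5p = 6p - 69, hence p = 19 and q = 45.
The new curves are qd = 140 - 2p (demand) and qs = 6p - 69 (supply).
New equilibrium: 140 - 2p = 6p - 69 ⇒ 209 = 8p ⇒ p = 26.125, q = 87.75.
Δq = 87.75 − 45 = +42.75.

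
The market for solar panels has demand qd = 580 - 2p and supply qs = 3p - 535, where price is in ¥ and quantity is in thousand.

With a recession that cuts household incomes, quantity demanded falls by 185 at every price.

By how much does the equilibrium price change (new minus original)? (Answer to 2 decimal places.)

-37.00

Initially, 580 - 2p = 3p - 535, so 1115 = 5p and p = 223, q = 134.
The shock moves the curves to qd = 395 - 2p and qs = 3p - 535.
New equilibrium: 395 - 2p = 3p - 535 ⇒ 930 = 5p ⇒ p = 186, q = 23.
Δp = 186 − 223 = -37.00.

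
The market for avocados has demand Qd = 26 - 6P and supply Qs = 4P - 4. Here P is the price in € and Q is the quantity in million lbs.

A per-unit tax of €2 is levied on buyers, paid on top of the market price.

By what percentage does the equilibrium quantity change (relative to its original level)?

-60

Initially, 26 - 6P = 4P - 4, so 30 = 10P and P = 3, Q = 8.
Since buyers pay the price plus the tax, the effective demand curve becomes Qd = 14 - 6P.
Clearing the new market: 14 - 6P = 4P - 4, so P = 1.8 and Q = 3.2.
%ΔQ = (3.2 − 8) / 8 × 100 = -60%.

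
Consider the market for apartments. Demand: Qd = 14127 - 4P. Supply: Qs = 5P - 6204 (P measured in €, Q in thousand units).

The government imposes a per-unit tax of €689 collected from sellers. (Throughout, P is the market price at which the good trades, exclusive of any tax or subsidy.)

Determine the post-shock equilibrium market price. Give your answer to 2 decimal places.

2641.78

Initially, 14127 - 4P = 5P - 6204, so 20331 = 9P and P = 2259, Q = 5091.
Since sellers keep the price net of the tax, the effective supply curve becomes Qs = 5P - 9649.
Setting them equal: 14127 - 4P = 5P - 9649 → 23776 = 9P, so P = 23776/9 ≈ 2641.7778 and Q = 32039/9 ≈ 3559.8889.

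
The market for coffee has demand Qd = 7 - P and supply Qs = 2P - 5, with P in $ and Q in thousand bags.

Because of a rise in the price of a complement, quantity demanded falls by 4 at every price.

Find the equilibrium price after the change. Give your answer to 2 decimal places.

Solve the original market: 7 - P = 2P - 5, hence P = 4 and Q = 3.
After the shift, demand is Qd = 3 - P and supply is Qs = 2P - 5.
Clearing the new market: 3 - P = 2P - 5, so P = 8/3 ≈ 2.6667 and Q = 1/3 ≈ 0.3333.

2.67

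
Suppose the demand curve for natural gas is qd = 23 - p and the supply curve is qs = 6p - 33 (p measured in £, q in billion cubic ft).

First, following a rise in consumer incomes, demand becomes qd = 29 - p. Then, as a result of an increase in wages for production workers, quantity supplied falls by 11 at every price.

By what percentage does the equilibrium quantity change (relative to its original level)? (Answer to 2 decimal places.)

Solve the original market: 23 - p = 6p - 33, hence p = 8 and q = 15.
The shock moves the curves to qd = 29 - p and qs = 6p - 44.
Equate the new curves: 29 - p = 6p - 44, giving 73 = 7p, p = 73/7 ≈ 10.4286, q = 130/7 ≈ 18.5714.
%Δq = (18.5714 − 15) / 15 × 100 = +23.81%.

+23.81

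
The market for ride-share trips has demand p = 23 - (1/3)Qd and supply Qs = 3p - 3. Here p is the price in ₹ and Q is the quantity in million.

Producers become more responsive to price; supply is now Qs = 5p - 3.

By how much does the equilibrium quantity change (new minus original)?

Before the shock: 69 - 3p = 3p - 3 ⇒ 72 = 6p ⇒ p = 12, Q = 33.
The shock moves the curves to Qd = 69 - 3p and Qs = 5p - 3.
New equilibrium: 69 - 3p = 5p - 3 ⇒ 72 = 8p ⇒ p = 9, Q = 42.
ΔQ = 42 − 33 = +9.

+9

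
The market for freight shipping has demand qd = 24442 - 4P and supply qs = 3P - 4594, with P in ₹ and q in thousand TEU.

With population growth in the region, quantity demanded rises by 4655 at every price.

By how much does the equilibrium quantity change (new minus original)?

Solve the original market: 24442 - 4P = 3P - 4594, hence P = 4148 and q = 7850.
The shock moves the curves to qd = 29097 - 4P and qs = 3P - 4594.
Clearing the new market: 29097 - 4P = 3P - 4594, so P = 4813 and q = 9845.
Δq = 9845 − 7850 = +1995.

+1995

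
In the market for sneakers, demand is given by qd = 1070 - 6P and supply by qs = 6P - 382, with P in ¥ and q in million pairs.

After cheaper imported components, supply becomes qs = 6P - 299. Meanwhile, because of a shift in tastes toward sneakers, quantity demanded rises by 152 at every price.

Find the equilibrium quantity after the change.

Original equilibrium: 1070 - 6P = 6P - 382 gives 1452 = 12P, so P = 121 and q = 344.
The new curves are qd = 1222 - 6P (demand) and qs = 6P - 299 (supply).
Clearing the new market: 1222 - 6P = 6P - 299, so P = 126.75 and q = 461.5.

461.5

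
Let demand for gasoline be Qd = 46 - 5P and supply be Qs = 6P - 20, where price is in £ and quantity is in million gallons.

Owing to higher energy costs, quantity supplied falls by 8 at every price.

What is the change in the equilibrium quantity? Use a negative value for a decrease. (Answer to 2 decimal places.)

Before the shock: 46 - 5P = 6P - 20 ⇒ 66 = 11P ⇒ P = 6, Q = 16.
With the change applied: demand Qd = 46 - 5P, supply Qs = 6P - 28.
New equilibrium: 46 - 5P = 6P - 28 ⇒ 74 = 11P ⇒ P = 74/11 ≈ 6.7273, Q = 136/11 ≈ 12.3636.
ΔQ = 12.3636 − 16 = -3.64.

-3.64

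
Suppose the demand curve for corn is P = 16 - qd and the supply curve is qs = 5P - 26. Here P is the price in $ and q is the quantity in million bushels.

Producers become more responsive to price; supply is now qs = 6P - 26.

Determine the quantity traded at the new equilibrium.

Solve the original market: 16 - P = 5P - 26, hence P = 7 and q = 9.
After the shift, demand is qd = 16 - P and supply is qs = 6P - 26.
Setting them equal: 16 - P = 6P - 26 → 42 = 7P, so P = 6 and q = 10.

10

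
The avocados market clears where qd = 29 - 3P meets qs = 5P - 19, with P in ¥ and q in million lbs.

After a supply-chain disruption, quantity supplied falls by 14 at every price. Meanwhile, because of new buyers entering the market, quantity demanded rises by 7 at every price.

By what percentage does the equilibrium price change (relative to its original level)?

+43.75

Solve the original market: 29 - 3P = 5P - 19, hence P = 6 and q = 11.
The new curves are qd = 36 - 3P (demand) and qs = 5P - 33 (supply).
New equilibrium: 36 - 3P = 5P - 33 ⇒ 69 = 8P ⇒ P = 8.625, q = 10.125.
%ΔP = (8.625 − 6) / 6 × 100 = +43.75%.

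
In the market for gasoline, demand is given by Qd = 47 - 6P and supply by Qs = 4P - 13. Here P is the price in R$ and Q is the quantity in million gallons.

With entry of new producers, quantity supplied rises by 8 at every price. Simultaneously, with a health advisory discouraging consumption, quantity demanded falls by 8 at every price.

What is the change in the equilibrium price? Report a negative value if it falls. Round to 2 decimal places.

-1.60

Original equilibrium: 47 - 6P = 4P - 13 gives 60 = 10P, so P = 6 and Q = 11.
The shock moves the curves to Qd = 39 - 6P and Qs = 4P - 5.
Equate the new curves: 39 - 6P = 4P - 5, giving 44 = 10P, P = 4.4, Q = 12.6.
ΔP = 4.4 − 6 = -1.60.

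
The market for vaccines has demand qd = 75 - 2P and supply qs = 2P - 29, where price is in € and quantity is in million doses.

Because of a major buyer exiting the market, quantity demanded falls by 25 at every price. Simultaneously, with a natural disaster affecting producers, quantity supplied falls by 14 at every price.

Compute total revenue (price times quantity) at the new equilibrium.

Original equilibrium: 75 - 2P = 2P - 29 gives 104 = 4P, so P = 26 and q = 23.
The new curves are qd = 50 - 2P (demand) and qs = 2P - 43 (supply).
Equate the new curves: 50 - 2P = 2P - 43, giving 93 = 4P, P = 23.25, q = 3.5.
New expenditure = 23.25 × 3.5 = 81.375.

81.375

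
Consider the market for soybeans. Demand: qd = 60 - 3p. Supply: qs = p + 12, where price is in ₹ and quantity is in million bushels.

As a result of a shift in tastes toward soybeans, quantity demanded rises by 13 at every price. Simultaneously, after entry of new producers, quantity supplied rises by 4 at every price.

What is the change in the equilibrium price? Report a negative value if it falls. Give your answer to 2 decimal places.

+2.25

Original equilibrium: 60 - 3p = p + 12 gives 48 = 4p, so p = 12 and q = 24.
With the change applied: demand qd = 73 - 3p, supply qs = p + 16.
New equilibrium: 73 - 3p = p + 16 ⇒ 57 = 4p ⇒ p = 14.25, q = 30.25.
Δp = 14.25 − 12 = +2.25.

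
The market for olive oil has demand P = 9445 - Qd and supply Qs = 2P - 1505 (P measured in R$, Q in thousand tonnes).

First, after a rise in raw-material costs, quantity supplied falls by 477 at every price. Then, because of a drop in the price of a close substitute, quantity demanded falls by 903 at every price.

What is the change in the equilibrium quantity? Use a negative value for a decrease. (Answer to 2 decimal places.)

-761.00

Initially, 9445 - P = 2P - 1505, so 10950 = 3P and P = 3650, Q = 5795.
The shock moves the curves to Qd = 8542 - P and Qs = 2P - 1982.
Clearing the new market: 8542 - P = 2P - 1982, so P = 3508 and Q = 5034.
ΔQ = 5034 − 5795 = -761.00.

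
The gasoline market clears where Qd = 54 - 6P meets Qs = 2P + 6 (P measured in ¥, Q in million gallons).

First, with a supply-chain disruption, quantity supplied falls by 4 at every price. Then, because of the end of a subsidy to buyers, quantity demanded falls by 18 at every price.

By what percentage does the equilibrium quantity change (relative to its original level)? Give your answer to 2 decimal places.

Original equilibrium: 54 - 6P = 2P + 6 gives 48 = 8P, so P = 6 and Q = 18.
With the change applied: demand Qd = 36 - 6P, supply Qs = 2P + 2.
New equilibrium: 36 - 6P = 2P + 2 ⇒ 34 = 8P ⇒ P = 4.25, Q = 10.5.
%ΔQ = (10.5 − 18) / 18 × 100 = -41.67%.

-41.67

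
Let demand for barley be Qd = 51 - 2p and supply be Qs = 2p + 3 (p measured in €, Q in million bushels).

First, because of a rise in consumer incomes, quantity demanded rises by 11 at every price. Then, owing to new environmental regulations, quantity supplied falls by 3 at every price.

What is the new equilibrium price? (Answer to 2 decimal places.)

Initially, 51 - 2p = 2p + 3, so 48 = 4p and p = 12, Q = 27.
After the shift, demand is Qd = 62 - 2p and supply is Qs = 2p.
Equate the new curves: 62 - 2p = 2p, giving 62 = 4p, p = 15.5, Q = 31.

15.50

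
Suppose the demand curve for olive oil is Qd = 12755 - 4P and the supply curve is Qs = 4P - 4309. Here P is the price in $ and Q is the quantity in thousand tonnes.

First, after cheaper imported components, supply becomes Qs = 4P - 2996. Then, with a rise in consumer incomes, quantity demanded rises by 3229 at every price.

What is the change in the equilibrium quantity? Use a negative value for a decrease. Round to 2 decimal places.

Original equilibrium: 12755 - 4P = 4P - 4309 gives 17064 = 8P, so P = 2133 and Q = 4223.
The new curves are Qd = 15984 - 4P (demand) and Qs = 4P - 2996 (supply).
Clearing the new market: 15984 - 4P = 4P - 2996, so P = 2372.5 and Q = 6494.
ΔQ = 6494 − 4223 = +2271.00.

+2271.00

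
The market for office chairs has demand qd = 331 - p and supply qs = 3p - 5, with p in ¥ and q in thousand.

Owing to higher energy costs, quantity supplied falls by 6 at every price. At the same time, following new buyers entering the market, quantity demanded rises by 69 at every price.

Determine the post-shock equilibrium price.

102.75

Initially, 331 - p = 3p - 5, so 336 = 4p and p = 84, q = 247.
After the shift, demand is qd = 400 - p and supply is qs = 3p - 11.
Equate the new curves: 400 - p = 3p - 11, giving 411 = 4p, p = 102.75, q = 297.25.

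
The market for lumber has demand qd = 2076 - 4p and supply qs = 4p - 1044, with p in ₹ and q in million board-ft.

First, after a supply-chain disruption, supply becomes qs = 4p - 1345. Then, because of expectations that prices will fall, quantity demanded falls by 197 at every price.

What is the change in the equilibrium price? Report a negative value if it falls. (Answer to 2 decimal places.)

Solve the original market: 2076 - 4p = 4p - 1044, hence p = 390 and q = 516.
The shock moves the curves to qd = 1879 - 4p and qs = 4p - 1345.
Equate the new curves: 1879 - 4p = 4p - 1345, giving 3224 = 8p, p = 403, q = 267.
Δp = 403 − 390 = +13.00.

+13.00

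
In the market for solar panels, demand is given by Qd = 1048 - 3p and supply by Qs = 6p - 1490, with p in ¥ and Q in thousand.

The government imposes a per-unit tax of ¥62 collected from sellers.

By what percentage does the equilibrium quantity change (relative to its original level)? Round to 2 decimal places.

Initially, 1048 - 3p = 6p - 1490, so 2538 = 9p and p = 282, Q = 202.
Since sellers keep the price net of the tax, the effective supply curve becomes Qs = 6p - 1862.
Equate the new curves: 1048 - 3p = 6p - 1862, giving 2910 = 9p, p = 970/3 ≈ 323.3333, Q = 78.
%ΔQ = (78 − 202) / 202 × 100 = -61.39%.

-61.39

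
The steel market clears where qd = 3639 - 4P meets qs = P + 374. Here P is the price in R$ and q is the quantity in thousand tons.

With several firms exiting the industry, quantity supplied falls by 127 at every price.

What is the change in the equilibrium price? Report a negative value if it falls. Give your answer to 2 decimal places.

+25.40

Initially, 3639 - 4P = P + 374, so 3265 = 5P and P = 653, q = 1027.
The new curves are qd = 3639 - 4P (demand) and qs = P + 247 (supply).
Clearing the new market: 3639 - 4P = P + 247, so P = 678.4 and q = 925.4.
ΔP = 678.4 − 653 = +25.40.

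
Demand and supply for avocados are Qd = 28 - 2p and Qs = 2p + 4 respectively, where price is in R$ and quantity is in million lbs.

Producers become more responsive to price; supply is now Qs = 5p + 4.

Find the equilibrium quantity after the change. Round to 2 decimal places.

Original equilibrium: 28 - 2p = 2p + 4 gives 24 = 4p, so p = 6 and Q = 16.
The new curves are Qd = 28 - 2p (demand) and Qs = 5p + 4 (supply).
Setting them equal: 28 - 2p = 5p + 4 → 24 = 7p, so p = 24/7 ≈ 3.4286 and Q = 148/7 ≈ 21.1429.

21.14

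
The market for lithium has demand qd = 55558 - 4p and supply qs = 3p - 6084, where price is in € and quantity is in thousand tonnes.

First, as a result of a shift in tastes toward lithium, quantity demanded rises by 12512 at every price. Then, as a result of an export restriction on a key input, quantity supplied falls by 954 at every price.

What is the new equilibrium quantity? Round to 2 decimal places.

Before the shock: 55558 - 4p = 3p - 6084 ⇒ 61642 = 7p ⇒ p = 8806, q = 20334.
The new curves are qd = 68070 - 4p (demand) and qs = 3p - 7038 (supply).
Clearing the new market: 68070 - 4p = 3p - 7038, so p = 75108/7 ≈ 10729.7143 and q = 176058/7 ≈ 25151.1429.

25151.14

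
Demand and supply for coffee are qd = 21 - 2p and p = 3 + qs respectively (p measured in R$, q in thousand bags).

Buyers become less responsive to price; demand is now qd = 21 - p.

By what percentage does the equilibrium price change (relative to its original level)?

+50

Original equilibrium: 21 - 2p = p - 3 gives 24 = 3p, so p = 8 and q = 5.
With the change applied: demand qd = 21 - p, supply qs = p - 3.
Setting them equal: 21 - p = p - 3 → 24 = 2p, so p = 12 and q = 9.
%Δp = (12 − 8) / 8 × 100 = +50%.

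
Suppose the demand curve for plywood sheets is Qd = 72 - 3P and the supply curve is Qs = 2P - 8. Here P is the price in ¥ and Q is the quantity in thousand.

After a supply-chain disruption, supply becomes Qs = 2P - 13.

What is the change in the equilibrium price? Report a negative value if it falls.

Original equilibrium: 72 - 3P = 2P - 8 gives 80 = 5P, so P = 16 and Q = 24.
The shock moves the curves to Qd = 72 - 3P and Qs = 2P - 13.
New equilibrium: 72 - 3P = 2P - 13 ⇒ 85 = 5P ⇒ P = 17, Q = 21.
ΔP = 17 − 16 = +1.

+1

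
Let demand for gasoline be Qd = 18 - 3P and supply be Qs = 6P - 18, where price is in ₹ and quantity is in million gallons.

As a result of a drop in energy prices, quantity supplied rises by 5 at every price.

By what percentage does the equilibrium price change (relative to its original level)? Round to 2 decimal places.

-13.89

Before the shock: 18 - 3P = 6P - 18 ⇒ 36 = 9P ⇒ P = 4, Q = 6.
The shock moves the curves to Qd = 18 - 3P and Qs = 6P - 13.
Clearing the new market: 18 - 3P = 6P - 13, so P = 31/9 ≈ 3.4444 and Q = 23/3 ≈ 7.6667.
%ΔP = (3.4444 − 4) / 4 × 100 = -13.89%.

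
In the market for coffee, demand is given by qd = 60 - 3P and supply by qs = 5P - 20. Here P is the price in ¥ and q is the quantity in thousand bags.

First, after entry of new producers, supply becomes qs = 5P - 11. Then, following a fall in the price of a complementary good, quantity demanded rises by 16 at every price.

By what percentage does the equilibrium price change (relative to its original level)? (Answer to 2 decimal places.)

Original equilibrium: 60 - 3P = 5P - 20 gives 80 = 8P, so P = 10 and q = 30.
With the change applied: demand qd = 76 - 3P, supply qs = 5P - 11.
Clearing the new market: 76 - 3P = 5P - 11, so P = 10.875 and q = 43.375.
%ΔP = (10.875 − 10) / 10 × 100 = +8.75%.

+8.75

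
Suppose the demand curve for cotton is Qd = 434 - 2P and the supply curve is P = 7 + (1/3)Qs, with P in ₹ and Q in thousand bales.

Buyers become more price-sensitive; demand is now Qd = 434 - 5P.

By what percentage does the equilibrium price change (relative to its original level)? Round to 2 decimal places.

-37.50

Before the shock: 434 - 2P = 3P - 21 ⇒ 455 = 5P ⇒ P = 91, Q = 252.
With the change applied: demand Qd = 434 - 5P, supply Qs = 3P - 21.
Setting them equal: 434 - 5P = 3P - 21 → 455 = 8P, so P = 56.875 and Q = 149.625.
%ΔP = (56.875 − 91) / 91 × 100 = -37.50%.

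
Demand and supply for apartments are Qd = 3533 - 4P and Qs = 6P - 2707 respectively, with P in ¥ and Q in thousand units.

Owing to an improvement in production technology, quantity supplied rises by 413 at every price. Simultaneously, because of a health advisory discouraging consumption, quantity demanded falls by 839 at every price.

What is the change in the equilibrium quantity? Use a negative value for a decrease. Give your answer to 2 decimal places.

-338.20

Original equilibrium: 3533 - 4P = 6P - 2707 gives 6240 = 10P, so P = 624 and Q = 1037.
After the shift, demand is Qd = 2694 - 4P and supply is Qs = 6P - 2294.
New equilibrium: 2694 - 4P = 6P - 2294 ⇒ 4988 = 10P ⇒ P = 498.8, Q = 698.8.
ΔQ = 698.8 − 1037 = -338.20.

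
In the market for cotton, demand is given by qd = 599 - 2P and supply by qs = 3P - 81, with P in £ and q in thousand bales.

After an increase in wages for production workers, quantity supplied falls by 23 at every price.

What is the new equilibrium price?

140.6

Solve the original market: 599 - 2P = 3P - 81, hence P = 136 and q = 327.
After the shift, demand is qd = 599 - 2P and supply is qs = 3P - 104.
Equate the new curves: 599 - 2P = 3P - 104, giving 703 = 5P, P = 140.6, q = 317.8.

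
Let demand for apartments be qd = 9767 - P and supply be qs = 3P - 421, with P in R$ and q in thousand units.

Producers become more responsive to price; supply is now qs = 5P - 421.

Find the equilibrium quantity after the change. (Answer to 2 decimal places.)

8069.00

Initially, 9767 - P = 3P - 421, so 10188 = 4P and P = 2547, q = 7220.
The shock moves the curves to qd = 9767 - P and qs = 5P - 421.
New equilibrium: 9767 - P = 5P - 421 ⇒ 10188 = 6P ⇒ P = 1698, q = 8069.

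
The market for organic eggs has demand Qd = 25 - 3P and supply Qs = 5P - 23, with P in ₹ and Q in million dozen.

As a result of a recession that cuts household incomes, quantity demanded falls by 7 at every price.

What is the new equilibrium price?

5.125

Before the shock: 25 - 3P = 5P - 23 ⇒ 48 = 8P ⇒ P = 6, Q = 7.
The shock moves the curves to Qd = 18 - 3P and Qs = 5P - 23.
New equilibrium: 18 - 3P = 5P - 23 ⇒ 41 = 8P ⇒ P = 5.125, Q = 2.625.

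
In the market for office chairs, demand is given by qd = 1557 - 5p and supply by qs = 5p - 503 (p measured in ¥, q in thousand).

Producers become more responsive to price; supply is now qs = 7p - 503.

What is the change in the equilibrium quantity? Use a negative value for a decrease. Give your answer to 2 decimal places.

Original equilibrium: 1557 - 5p = 5p - 503 gives 2060 = 10p, so p = 206 and q = 527.
The new curves are qd = 1557 - 5p (demand) and qs = 7p - 503 (supply).
Equate the new curves: 1557 - 5p = 7p - 503, giving 2060 = 12p, p = 515/3 ≈ 171.6667, q = 2096/3 ≈ 698.6667.
Δq = 698.6667 − 527 = +171.67.

+171.67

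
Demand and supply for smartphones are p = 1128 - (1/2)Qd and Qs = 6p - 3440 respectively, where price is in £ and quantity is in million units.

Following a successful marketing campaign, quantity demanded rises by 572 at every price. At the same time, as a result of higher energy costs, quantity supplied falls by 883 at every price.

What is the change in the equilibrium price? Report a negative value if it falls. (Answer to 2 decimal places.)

+181.88

Initially, 2256 - 2p = 6p - 3440, so 5696 = 8p and p = 712, Q = 832.
The shock moves the curves to Qd = 2828 - 2p and Qs = 6p - 4323.
Setting them equal: 2828 - 2p = 6p - 4323 → 7151 = 8p, so p = 893.875 and Q = 1040.25.
Δp = 893.875 − 712 = +181.88.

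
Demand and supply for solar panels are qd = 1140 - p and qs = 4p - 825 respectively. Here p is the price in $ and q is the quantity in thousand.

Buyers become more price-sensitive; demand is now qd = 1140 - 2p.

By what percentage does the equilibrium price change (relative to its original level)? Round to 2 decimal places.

-16.67

Initially, 1140 - p = 4p - 825, so 1965 = 5p and p = 393, q = 747.
The shock moves the curves to qd = 1140 - 2p and qs = 4p - 825.
Equate the new curves: 1140 - 2p = 4p - 825, giving 1965 = 6p, p = 327.5, q = 485.
%Δp = (327.5 − 393) / 393 × 100 = -16.67%.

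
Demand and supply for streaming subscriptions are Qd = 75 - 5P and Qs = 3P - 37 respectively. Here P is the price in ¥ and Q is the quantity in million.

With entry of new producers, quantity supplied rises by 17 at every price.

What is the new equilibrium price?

11.875

Initially, 75 - 5P = 3P - 37, so 112 = 8P and P = 14, Q = 5.
The shock moves the curves to Qd = 75 - 5P and Qs = 3P - 20.
Equate the new curves: 75 - 5P = 3P - 20, giving 95 = 8P, P = 11.875, Q = 15.625.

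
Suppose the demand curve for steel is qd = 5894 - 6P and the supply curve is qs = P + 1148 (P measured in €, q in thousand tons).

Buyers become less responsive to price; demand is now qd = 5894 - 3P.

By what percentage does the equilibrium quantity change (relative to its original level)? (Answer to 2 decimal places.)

Before the shock: 5894 - 6P = P + 1148 ⇒ 4746 = 7P ⇒ P = 678, q = 1826.
With the change applied: demand qd = 5894 - 3P, supply qs = P + 1148.
Clearing the new market: 5894 - 3P = P + 1148, so P = 1186.5 and q = 2334.5.
%Δq = (2334.5 − 1826) / 1826 × 100 = +27.85%.

+27.85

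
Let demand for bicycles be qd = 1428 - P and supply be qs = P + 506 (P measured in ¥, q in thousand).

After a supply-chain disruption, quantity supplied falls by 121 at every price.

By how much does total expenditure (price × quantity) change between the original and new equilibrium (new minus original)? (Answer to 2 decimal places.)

+26952.75

Solve the original market: 1428 - P = P + 506, hence P = 461 and q = 967.
The shock moves the curves to qd = 1428 - P and qs = P + 385.
Setting them equal: 1428 - P = P + 385 → 1043 = 2P, so P = 521.5 and q = 906.5.
Expenditure moves from 461×967 = 445787 to 521.5×906.5 = 472739.75; change = +26952.75.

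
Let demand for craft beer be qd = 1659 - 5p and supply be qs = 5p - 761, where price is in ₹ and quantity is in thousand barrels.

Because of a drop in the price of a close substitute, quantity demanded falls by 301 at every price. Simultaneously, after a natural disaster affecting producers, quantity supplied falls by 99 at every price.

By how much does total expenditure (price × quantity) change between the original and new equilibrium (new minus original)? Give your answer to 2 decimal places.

-53429.80

Original equilibrium: 1659 - 5p = 5p - 761 gives 2420 = 10p, so p = 242 and q = 449.
After the shift, demand is qd = 1358 - 5p and supply is qs = 5p - 860.
Equate the new curves: 1358 - 5p = 5p - 860, giving 2218 = 10p, p = 221.8, q = 249.
Expenditure moves from 242×449 = 108658 to 221.8×249 = 55228.2; change = -53429.80.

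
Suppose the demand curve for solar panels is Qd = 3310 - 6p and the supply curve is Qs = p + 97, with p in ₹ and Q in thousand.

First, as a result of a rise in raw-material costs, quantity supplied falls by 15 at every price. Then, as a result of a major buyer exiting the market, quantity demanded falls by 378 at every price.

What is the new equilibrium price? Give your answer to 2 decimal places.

407.14

Solve the original market: 3310 - 6p = p + 97, hence p = 459 and Q = 556.
After the shift, demand is Qd = 2932 - 6p and supply is Qs = p + 82.
Equate the new curves: 2932 - 6p = p + 82, giving 2850 = 7p, p = 2850/7 ≈ 407.1429, Q = 3424/7 ≈ 489.1429.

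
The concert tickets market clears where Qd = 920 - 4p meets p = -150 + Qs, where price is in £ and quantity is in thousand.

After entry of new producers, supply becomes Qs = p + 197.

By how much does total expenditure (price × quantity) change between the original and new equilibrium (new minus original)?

Solve the original market: 920 - 4p = p + 150, hence p = 154 and Q = 304.
The shock moves the curves to Qd = 920 - 4p and Qs = p + 197.
Setting them equal: 920 - 4p = p + 197 → 723 = 5p, so p = 144.6 and Q = 341.6.
Expenditure moves from 154×304 = 46816 to 144.6×341.6 = 49395.36; change = +2579.36.

+2579.36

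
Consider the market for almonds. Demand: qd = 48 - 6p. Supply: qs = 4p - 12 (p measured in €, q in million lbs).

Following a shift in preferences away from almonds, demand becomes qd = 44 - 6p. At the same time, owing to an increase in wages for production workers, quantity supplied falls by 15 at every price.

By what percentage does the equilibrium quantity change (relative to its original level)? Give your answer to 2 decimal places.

-88.33

Initially, 48 - 6p = 4p - 12, so 60 = 10p and p = 6, q = 12.
The shock moves the curves to qd = 44 - 6p and qs = 4p - 27.
Equate the new curves: 44 - 6p = 4p - 27, giving 71 = 10p, p = 7.1, q = 1.4.
%Δq = (1.4 − 12) / 12 × 100 = -88.33%.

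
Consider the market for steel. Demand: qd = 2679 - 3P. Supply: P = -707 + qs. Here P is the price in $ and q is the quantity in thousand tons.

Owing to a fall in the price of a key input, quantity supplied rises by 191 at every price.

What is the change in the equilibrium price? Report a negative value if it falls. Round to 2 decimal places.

-47.75

Original equilibrium: 2679 - 3P = P + 707 gives 1972 = 4P, so P = 493 and q = 1200.
With the change applied: demand qd = 2679 - 3P, supply qs = P + 898.
New equilibrium: 2679 - 3P = P + 898 ⇒ 1781 = 4P ⇒ P = 445.25, q = 1343.25.
ΔP = 445.25 − 493 = -47.75.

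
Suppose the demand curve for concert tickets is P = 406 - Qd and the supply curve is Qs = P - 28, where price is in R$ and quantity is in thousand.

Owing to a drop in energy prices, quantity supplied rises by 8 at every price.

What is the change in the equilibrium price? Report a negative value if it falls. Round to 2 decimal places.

-4.00

Initially, 406 - P = P - 28, so 434 = 2P and P = 217, Q = 189.
The shock moves the curves to Qd = 406 - P and Qs = P - 20.
New equilibrium: 406 - P = P - 20 ⇒ 426 = 2P ⇒ P = 213, Q = 193.
ΔP = 213 − 217 = -4.00.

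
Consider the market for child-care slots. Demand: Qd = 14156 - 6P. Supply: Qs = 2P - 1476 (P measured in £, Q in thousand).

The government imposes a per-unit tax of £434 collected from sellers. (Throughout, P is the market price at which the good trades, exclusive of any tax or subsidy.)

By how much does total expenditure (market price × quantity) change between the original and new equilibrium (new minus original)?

Initially, 14156 - 6P = 2P - 1476, so 15632 = 8P and P = 1954, Q = 2432.
Since sellers keep the price net of the tax, the effective supply curve becomes Qs = 2P - 2344.
Clearing the new market: 14156 - 6P = 2P - 2344, so P = 2062.5 and Q = 1781.
Expenditure moves from 1954×2432 = 4752128 to 2062.5×1781 = 3673312.5; change = -1078815.5.

-1078815.5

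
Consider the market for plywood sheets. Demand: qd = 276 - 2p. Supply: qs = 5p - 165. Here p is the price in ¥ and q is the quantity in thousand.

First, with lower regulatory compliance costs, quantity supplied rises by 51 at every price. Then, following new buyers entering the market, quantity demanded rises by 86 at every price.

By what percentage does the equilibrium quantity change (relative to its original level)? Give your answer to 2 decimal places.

Solve the original market: 276 - 2p = 5p - 165, hence p = 63 and q = 150.
After the shift, demand is qd = 362 - 2p and supply is qs = 5p - 114.
Equate the new curves: 362 - 2p = 5p - 114, giving 476 = 7p, p = 68, q = 226.
%Δq = (226 − 150) / 150 × 100 = +50.67%.

+50.67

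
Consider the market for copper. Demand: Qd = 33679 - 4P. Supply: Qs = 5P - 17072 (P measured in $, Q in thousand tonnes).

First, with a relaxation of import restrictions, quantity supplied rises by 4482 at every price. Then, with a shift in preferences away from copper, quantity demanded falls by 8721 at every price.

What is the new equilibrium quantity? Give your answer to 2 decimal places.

8270.00

Before the shock: 33679 - 4P = 5P - 17072 ⇒ 50751 = 9P ⇒ P = 5639, Q = 11123.
The shock moves the curves to Qd = 24958 - 4P and Qs = 5P - 12590.
Equate the new curves: 24958 - 4P = 5P - 12590, giving 37548 = 9P, P = 4172, Q = 8270.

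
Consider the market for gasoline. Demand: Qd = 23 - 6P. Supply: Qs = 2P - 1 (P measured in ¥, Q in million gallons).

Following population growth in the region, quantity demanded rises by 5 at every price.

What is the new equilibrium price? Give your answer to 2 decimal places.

Initially, 23 - 6P = 2P - 1, so 24 = 8P and P = 3, Q = 5.
After the shift, demand is Qd = 28 - 6P and supply is Qs = 2P - 1.
New equilibrium: 28 - 6P = 2P - 1 ⇒ 29 = 8P ⇒ P = 3.625, Q = 6.25.

3.63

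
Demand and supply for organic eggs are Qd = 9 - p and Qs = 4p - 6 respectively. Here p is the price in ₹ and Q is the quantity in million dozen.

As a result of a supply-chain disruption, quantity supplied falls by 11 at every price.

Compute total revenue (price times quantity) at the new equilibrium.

Before the shock: 9 - p = 4p - 6 ⇒ 15 = 5p ⇒ p = 3, Q = 6.
The new curves are Qd = 9 - p (demand) and Qs = 4p - 17 (supply).
Setting them equal: 9 - p = 4p - 17 → 26 = 5p, so p = 5.2 and Q = 3.8.
New expenditure = 5.2 × 3.8 = 19.76.

19.76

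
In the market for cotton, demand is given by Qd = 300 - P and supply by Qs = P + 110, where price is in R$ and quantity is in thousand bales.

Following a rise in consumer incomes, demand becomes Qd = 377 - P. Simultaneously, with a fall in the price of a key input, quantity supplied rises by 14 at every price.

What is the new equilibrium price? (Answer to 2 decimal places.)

126.50

Original equilibrium: 300 - P = P + 110 gives 190 = 2P, so P = 95 and Q = 205.
The shock moves the curves to Qd = 377 - P and Qs = P + 124.
Equate the new curves: 377 - P = P + 124, giving 253 = 2P, P = 126.5, Q = 250.5.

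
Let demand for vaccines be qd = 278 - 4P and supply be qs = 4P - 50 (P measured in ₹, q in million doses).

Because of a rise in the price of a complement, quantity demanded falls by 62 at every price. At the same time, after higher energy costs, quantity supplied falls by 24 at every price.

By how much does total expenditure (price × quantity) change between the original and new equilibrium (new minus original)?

-2100.25

Original equilibrium: 278 - 4P = 4P - 50 gives 328 = 8P, so P = 41 and q = 114.
After the shift, demand is qd = 216 - 4P and supply is qs = 4P - 74.
New equilibrium: 216 - 4P = 4P - 74 ⇒ 290 = 8P ⇒ P = 36.25, q = 71.
Expenditure moves from 41×114 = 4674 to 36.25×71 = 2573.75; change = -2100.25.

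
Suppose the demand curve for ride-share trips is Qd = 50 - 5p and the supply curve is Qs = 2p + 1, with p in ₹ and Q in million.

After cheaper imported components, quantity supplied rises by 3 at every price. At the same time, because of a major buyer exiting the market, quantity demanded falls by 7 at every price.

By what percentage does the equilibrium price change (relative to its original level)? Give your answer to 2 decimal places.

Initially, 50 - 5p = 2p + 1, so 49 = 7p and p = 7, Q = 15.
With the change applied: demand Qd = 43 - 5p, supply Qs = 2p + 4.
Clearing the new market: 43 - 5p = 2p + 4, so p = 39/7 ≈ 5.5714 and Q = 106/7 ≈ 15.1429.
%Δp = (5.5714 − 7) / 7 × 100 = -20.41%.

-20.41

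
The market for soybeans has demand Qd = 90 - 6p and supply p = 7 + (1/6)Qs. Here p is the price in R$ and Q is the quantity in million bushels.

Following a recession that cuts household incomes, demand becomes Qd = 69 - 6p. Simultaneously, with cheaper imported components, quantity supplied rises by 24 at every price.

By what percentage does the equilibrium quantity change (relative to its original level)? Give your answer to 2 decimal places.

+6.25

Original equilibrium: 90 - 6p = 6p - 42 gives 132 = 12p, so p = 11 and Q = 24.
After the shift, demand is Qd = 69 - 6p and supply is Qs = 6p - 18.
New equilibrium: 69 - 6p = 6p - 18 ⇒ 87 = 12p ⇒ p = 7.25, Q = 25.5.
%ΔQ = (25.5 − 24) / 24 × 100 = +6.25%.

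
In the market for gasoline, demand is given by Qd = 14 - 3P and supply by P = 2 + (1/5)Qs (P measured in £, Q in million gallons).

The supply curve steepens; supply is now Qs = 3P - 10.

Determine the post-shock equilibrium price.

4

Original equilibrium: 14 - 3P = 5P - 10 gives 24 = 8P, so P = 3 and Q = 5.
The new curves are Qd = 14 - 3P (demand) and Qs = 3P - 10 (supply).
Clearing the new market: 14 - 3P = 3P - 10, so P = 4 and Q = 2.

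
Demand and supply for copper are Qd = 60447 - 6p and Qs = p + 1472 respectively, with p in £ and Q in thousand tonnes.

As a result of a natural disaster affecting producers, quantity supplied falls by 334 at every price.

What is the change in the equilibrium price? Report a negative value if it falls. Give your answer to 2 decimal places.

+47.71

Initially, 60447 - 6p = p + 1472, so 58975 = 7p and p = 8425, Q = 9897.
With the change applied: demand Qd = 60447 - 6p, supply Qs = p + 1138.
Clearing the new market: 60447 - 6p = p + 1138, so p = 59309/7 ≈ 8472.7143 and Q = 67275/7 ≈ 9610.7143.
Δp = 8472.7143 − 8425 = +47.71.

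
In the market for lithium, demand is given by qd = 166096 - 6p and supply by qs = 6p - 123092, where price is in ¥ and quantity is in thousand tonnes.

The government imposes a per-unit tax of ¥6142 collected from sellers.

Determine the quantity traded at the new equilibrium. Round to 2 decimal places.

Initially, 166096 - 6p = 6p - 123092, so 289188 = 12p and p = 24099, q = 21502.
Since sellers keep the price net of the tax, the effective supply curve becomes qs = 6p - 159944.
Clearing the new market: 166096 - 6p = 6p - 159944, so p = 27170 and q = 3076.

3076.00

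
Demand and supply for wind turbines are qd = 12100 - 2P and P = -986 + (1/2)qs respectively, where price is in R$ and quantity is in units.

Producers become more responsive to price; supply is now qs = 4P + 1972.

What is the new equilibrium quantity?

Solve the original market: 12100 - 2P = 2P + 1972, hence P = 2532 and q = 7036.
After the shift, demand is qd = 12100 - 2P and supply is qs = 4P + 1972.
Equate the new curves: 12100 - 2P = 4P + 1972, giving 10128 = 6P, P = 1688, q = 8724.

8724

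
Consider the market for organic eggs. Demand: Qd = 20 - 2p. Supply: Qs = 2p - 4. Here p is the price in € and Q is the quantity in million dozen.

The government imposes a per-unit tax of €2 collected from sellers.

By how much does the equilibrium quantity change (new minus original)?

Before the shock: 20 - 2p = 2p - 4 ⇒ 24 = 4p ⇒ p = 6, Q = 8.
Since sellers keep the price net of the tax, the effective supply curve becomes Qs = 2p - 8.
New equilibrium: 20 - 2p = 2p - 8 ⇒ 28 = 4p ⇒ p = 7, Q = 6.
ΔQ = 6 − 8 = -2.

-2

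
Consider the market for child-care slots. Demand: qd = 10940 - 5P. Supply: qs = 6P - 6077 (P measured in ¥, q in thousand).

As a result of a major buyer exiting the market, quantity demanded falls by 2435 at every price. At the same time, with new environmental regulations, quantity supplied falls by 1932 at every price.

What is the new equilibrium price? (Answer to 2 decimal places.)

1501.27

Initially, 10940 - 5P = 6P - 6077, so 17017 = 11P and P = 1547, q = 3205.
The new curves are qd = 8505 - 5P (demand) and qs = 6P - 8009 (supply).
Setting them equal: 8505 - 5P = 6P - 8009 → 16514 = 11P, so P = 16514/11 ≈ 1501.2727 and q = 10985/11 ≈ 998.6364.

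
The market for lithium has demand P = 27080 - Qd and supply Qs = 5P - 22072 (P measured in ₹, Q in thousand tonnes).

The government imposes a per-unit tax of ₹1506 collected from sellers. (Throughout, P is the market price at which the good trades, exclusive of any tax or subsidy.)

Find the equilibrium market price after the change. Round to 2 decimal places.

9447.00

Solve the original market: 27080 - P = 5P - 22072, hence P = 8192 and Q = 18888.
Since sellers keep the price net of the tax, the effective supply curve becomes Qs = 5P - 29602.
New equilibrium: 27080 - P = 5P - 29602 ⇒ 56682 = 6P ⇒ P = 9447, Q = 17633.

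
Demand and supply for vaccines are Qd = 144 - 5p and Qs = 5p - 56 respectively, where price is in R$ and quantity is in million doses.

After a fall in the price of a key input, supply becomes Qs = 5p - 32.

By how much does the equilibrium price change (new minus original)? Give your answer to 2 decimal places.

Initially, 144 - 5p = 5p - 56, so 200 = 10p and p = 20, Q = 44.
With the change applied: demand Qd = 144 - 5p, supply Qs = 5p - 32.
Clearing the new market: 144 - 5p = 5p - 32, so p = 17.6 and Q = 56.
Δp = 17.6 − 20 = -2.40.

-2.40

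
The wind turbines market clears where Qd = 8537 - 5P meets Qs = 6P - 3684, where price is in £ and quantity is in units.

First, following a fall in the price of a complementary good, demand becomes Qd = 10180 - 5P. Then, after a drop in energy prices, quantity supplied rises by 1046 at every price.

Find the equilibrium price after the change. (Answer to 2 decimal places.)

1165.27

Initially, 8537 - 5P = 6P - 3684, so 12221 = 11P and P = 1111, Q = 2982.
With the change applied: demand Qd = 10180 - 5P, supply Qs = 6P - 2638.
Clearing the new market: 10180 - 5P = 6P - 2638, so P = 12818/11 ≈ 1165.2727 and Q = 47890/11 ≈ 4353.6364.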